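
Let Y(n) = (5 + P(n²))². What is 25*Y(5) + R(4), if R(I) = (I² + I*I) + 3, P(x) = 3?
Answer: 1635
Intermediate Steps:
Y(n) = 64 (Y(n) = (5 + 3)² = 8² = 64)
R(I) = 3 + 2*I² (R(I) = (I² + I²) + 3 = 2*I² + 3 = 3 + 2*I²)
25*Y(5) + R(4) = 25*64 + (3 + 2*4²) = 1600 + (3 + 2*16) = 1600 + (3 + 32) = 1600 + 35 = 1635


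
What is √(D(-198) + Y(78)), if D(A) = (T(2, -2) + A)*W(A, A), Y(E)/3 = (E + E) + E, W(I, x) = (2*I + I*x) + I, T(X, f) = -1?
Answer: 72*I*√1482 ≈ 2771.8*I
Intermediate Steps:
W(I, x) = 3*I + I*x
Y(E) = 9*E (Y(E) = 3*((E + E) + E) = 3*(2*E + E) = 3*(3*E) = 9*E)
D(A) = A*(-1 + A)*(3 + A) (D(A) = (-1 + A)*(A*(3 + A)) = A*(-1 + A)*(3 + A))
√(D(-198) + Y(78)) = √(-198*(-1 - 198)*(3 - 198) + 9*78) = √(-198*(-199)*(-195) + 702) = √(-7683390 + 702) = √(-7682688) = 72*I*√1482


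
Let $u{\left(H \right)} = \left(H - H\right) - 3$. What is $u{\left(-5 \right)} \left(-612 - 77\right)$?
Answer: $2067$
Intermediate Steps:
$u{\left(H \right)} = -3$ ($u{\left(H \right)} = 0 - 3 = -3$)
$u{\left(-5 \right)} \left(-612 - 77\right) = - 3 \left(-612 - 77\right) = \left(-3\right) \left(-689\right) = 2067$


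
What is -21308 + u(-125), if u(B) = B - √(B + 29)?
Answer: -21433 - 4*I*√6 ≈ -21433.0 - 9.798*I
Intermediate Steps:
u(B) = B - √(29 + B)
-21308 + u(-125) = -21308 + (-125 - √(29 - 125)) = -21308 + (-125 - √(-96)) = -21308 + (-125 - 4*I*√6) = -21433 - 4*I*√6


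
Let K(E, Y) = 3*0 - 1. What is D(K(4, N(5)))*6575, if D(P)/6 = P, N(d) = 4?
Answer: -39450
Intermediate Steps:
K(E, Y) = -1 (K(E, Y) = 0 - 1 = -1)
D(P) = 6*P
D(K(4, N(5)))*6575 = (6*(-1))*6575 = -6*6575 = -39450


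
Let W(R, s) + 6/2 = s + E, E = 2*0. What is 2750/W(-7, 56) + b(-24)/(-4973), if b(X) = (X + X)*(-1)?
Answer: 13673206/263569 ≈ 51.877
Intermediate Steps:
E = 0
W(R, s) = -3 + s (W(R, s) = -3 + (s + 0) = -3 + s)
b(X) = -2*X (b(X) = (2*X)*(-1) = -2*X)
2750/W(-7, 56) + b(-24)/(-4973) = 2750/(-3 + 56) - 2*(-24)/(-4973) = 2750/53 + 48*(-1/4973) = 2750*(1/53) - 48/4973 = 2750/53 - 48/4973 = 13673206/263569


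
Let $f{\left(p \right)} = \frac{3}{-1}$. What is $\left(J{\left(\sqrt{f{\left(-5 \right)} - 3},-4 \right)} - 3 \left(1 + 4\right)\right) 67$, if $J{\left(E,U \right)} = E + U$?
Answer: $-1273 + 67 i \sqrt{6} \approx -1273.0 + 164.12 i$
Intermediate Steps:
$f{\left(p \right)} = -3$ ($f{\left(p \right)} = 3 \left(-1\right) = -3$)
$\left(J{\left(\sqrt{f{\left(-5 \right)} - 3},-4 \right)} - 3 \left(1 + 4\right)\right) 67 = \left(\left(\sqrt{-3 - 3} - 4\right) - 3 \left(1 + 4\right)\right) 67 = \left(\left(\sqrt{-6} - 4\right) - 15\right) 67 = \left(\left(i \sqrt{6} - 4\right) - 15\right) 67 = \left(\left(-4 + i \sqrt{6}\right) - 15\right) 67 = \left(-19 + i \sqrt{6}\right) 67 = -1273 + 67 i \sqrt{6}$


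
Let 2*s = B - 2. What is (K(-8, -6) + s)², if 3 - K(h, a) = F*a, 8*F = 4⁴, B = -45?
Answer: 117649/4 ≈ 29412.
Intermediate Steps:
s = -47/2 (s = (-45 - 2)/2 = (½)*(-47) = -47/2 ≈ -23.500)
F = 32 (F = (⅛)*4⁴ = (⅛)*256 = 32)
K(h, a) = 3 - 32*a
(K(-8, -6) + s)² = ((3 - 32*(-6)) - 47/2)² = ((3 + 192) - 47/2)² = (195 - 47/2)² = (343/2)² = 117649/4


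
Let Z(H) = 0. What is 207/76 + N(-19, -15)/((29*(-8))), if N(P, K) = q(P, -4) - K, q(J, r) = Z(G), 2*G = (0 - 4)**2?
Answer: 11721/4408 ≈ 2.6590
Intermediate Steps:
G = 8 (G = (0 - 4)**2/2 = (1/2)*(-4)**2 = (1/2)*16 = 8)
q(J, r) = 0
N(P, K) = -K (N(P, K) = 0 - K = -K)
207/76 + N(-19, -15)/((29*(-8))) = 207/76 + (-1*(-15))/((29*(-8))) = 207*(1/76) + 15/(-232) = 207/76 + 15*(-1/232) = 207/76 - 15/232 = 11721/4408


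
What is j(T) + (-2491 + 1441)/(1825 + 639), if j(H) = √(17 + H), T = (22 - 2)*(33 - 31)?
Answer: -75/176 + √57 ≈ 7.1237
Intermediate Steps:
T = 40 (T = 20*2 = 40)
j(T) + (-2491 + 1441)/(1825 + 639) = √(17 + 40) + (-2491 + 1441)/(1825 + 639) = √57 - 1050/2464 = √57 - 1050*1/2464 = √57 - 75/176 = -75/176 + √57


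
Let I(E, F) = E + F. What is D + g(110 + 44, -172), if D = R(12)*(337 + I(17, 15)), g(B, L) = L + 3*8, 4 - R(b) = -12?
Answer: 5756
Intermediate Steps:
R(b) = 16 (R(b) = 4 - 1*(-12) = 4 + 12 = 16)
g(B, L) = 24 + L (g(B, L) = L + 24 = 24 + L)
D = 5904 (D = 16*(337 + (17 + 15)) = 16*(337 + 32) = 16*369 = 5904)
D + g(110 + 44, -172) = 5904 + (24 - 172) = 5904 - 148 = 5756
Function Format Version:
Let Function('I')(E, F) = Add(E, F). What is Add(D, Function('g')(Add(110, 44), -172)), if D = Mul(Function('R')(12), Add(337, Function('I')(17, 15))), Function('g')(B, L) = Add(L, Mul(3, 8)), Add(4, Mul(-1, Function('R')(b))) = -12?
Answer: 5756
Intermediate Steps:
Function('R')(b) = 16 (Function('R')(b) = Add(4, Mul(-1, -12)) = Add(4, 12) = 16)
Function('g')(B, L) = Add(24, L) (Function('g')(B, L) = Add(L, 24) = Add(24, L))
D = 5904 (D = Mul(16, Add(337, Add(17, 15))) = Mul(16, Add(337, 32)) = Mul(16, 369) = 5904)
Add(D, Function('g')(Add(110, 44), -172)) = Add(5904, Add(24, -172)) = Add(5904, -148) = 5756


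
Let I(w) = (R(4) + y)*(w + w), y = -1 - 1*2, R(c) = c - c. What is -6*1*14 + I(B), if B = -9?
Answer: -30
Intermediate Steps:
R(c) = 0
y = -3 (y = -1 - 2 = -3)
I(w) = -6*w (I(w) = (0 - 3)*(w + w) = -6*w)
-6*1*14 + I(B) = -6*1*14 - 6*(-9) = -6*14 + 54 = -84 + 54 = -30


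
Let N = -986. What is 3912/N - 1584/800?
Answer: -146607/24650 ≈ -5.9475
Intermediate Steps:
3912/N - 1584/800 = 3912/(-986) - 1584/800 = 3912*(-1/986) - 1584*1/800 = -1956/493 - 99/50 = -146607/24650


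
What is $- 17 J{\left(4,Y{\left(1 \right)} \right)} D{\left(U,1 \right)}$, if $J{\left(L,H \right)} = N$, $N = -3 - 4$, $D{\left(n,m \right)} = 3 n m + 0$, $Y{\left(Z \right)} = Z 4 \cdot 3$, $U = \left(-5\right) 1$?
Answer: $-1785$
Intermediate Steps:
$U = -5$
$Y{\left(Z \right)} = 12 Z$ ($Y{\left(Z \right)} = 4 Z 3 = 12 Z$)
$D{\left(n,m \right)} = 3 m n$ ($D{\left(n,m \right)} = 3 m n + 0 = 3 m n$)
$N = -7$
$J{\left(L,H \right)} = -7$
$- 17 J{\left(4,Y{\left(1 \right)} \right)} D{\left(U,1 \right)} = \left(-17\right) \left(-7\right) 3 \cdot 1 \left(-5\right) = 119 \left(-15\right) = -1785$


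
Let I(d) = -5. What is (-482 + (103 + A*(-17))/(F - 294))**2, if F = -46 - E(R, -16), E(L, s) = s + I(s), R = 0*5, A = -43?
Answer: 23898686464/101761 ≈ 2.3485e+5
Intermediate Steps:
R = 0
E(L, s) = -5 + s (E(L, s) = s - 5 = -5 + s)
F = -25 (F = -46 - (-5 - 16) = -46 - 1*(-21) = -46 + 21 = -25)
(-482 + (103 + A*(-17))/(F - 294))**2 = (-482 + (103 - 43*(-17))/(-25 - 294))**2 = (-482 + (103 + 731)/(-319))**2 = (-482 + 834*(-1/319))**2 = (-482 - 834/319)**2 = (-154592/319)**2 = 23898686464/101761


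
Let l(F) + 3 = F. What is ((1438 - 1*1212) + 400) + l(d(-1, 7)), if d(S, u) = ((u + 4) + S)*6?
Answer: 683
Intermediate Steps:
d(S, u) = 24 + 6*S + 6*u (d(S, u) = ((4 + u) + S)*6 = (4 + S + u)*6 = 24 + 6*S + 6*u)
l(F) = -3 + F
((1438 - 1*1212) + 400) + l(d(-1, 7)) = ((1438 - 1*1212) + 400) + (-3 + (24 + 6*(-1) + 6*7)) = ((1438 - 1212) + 400) + (-3 + (24 - 6 + 42)) = (226 + 400) + (-3 + 60) = 626 + 57 = 683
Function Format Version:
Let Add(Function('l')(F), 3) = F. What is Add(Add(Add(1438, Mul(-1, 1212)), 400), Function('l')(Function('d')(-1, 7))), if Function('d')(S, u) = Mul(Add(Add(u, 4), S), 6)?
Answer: 683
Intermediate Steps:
Function('d')(S, u) = Add(24, Mul(6, S), Mul(6, u)) (Function('d')(S, u) = Mul(Add(Add(4, u), S), 6) = Mul(Add(4, S, u), 6) = Add(24, Mul(6, S), Mul(6, u)))
Function('l')(F) = Add(-3, F)
Add(Add(Add(1438, Mul(-1, 1212)), 400), Function('l')(Function('d')(-1, 7))) = Add(Add(Add(1438, Mul(-1, 1212)), 400), Add(-3, Add(24, Mul(6, -1), Mul(6, 7)))) = Add(Add(Add(1438, -1212), 400), Add(-3, Add(24, -6, 42))) = Add(Add(226, 400), Add(-3, 60)) = Add(626, 57) = 683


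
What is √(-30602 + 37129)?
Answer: √6527 ≈ 80.790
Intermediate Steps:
√(-30602 + 37129) = √6527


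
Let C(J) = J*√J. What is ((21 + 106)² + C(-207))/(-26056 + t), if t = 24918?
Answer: -16129/1138 + 621*I*√23/1138 ≈ -14.173 + 2.6171*I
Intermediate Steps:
C(J) = J^(3/2)
((21 + 106)² + C(-207))/(-26056 + t) = ((21 + 106)² + (-207)^(3/2))/(-26056 + 24918) = (127² - 621*I*√23)/(-1138) = (16129 - 621*I*√23)*(-1/1138) = -16129/1138 + 621*I*√23/1138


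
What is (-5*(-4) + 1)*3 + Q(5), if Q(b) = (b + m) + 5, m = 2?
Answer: 75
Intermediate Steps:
Q(b) = 7 + b (Q(b) = (b + 2) + 5 = (2 + b) + 5 = 7 + b)
(-5*(-4) + 1)*3 + Q(5) = (-5*(-4) + 1)*3 + (7 + 5) = (20 + 1)*3 + 12 = 21*3 + 12 = 63 + 12 = 75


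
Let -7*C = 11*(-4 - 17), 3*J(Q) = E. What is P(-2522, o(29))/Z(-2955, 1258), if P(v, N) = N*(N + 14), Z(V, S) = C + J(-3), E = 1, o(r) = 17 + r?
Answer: 414/5 ≈ 82.800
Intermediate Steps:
J(Q) = 1/3 (J(Q) = (1/3)*1 = 1/3)
C = 33 (C = -11*(-4 - 17)/7 = -11*(-21)/7 = -1/7*(-231) = 33)
Z(V, S) = 100/3 (Z(V, S) = 33 + 1/3 = 100/3)
P(v, N) = N*(14 + N)
P(-2522, o(29))/Z(-2955, 1258) = ((17 + 29)*(14 + (17 + 29)))/(100/3) = (46*(14 + 46))*(3/100) = (46*60)*(3/100) = 2760*(3/100) = 414/5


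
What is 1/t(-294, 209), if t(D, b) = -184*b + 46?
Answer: -1/38410 ≈ -2.6035e-5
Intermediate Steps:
t(D, b) = 46 - 184*b
1/t(-294, 209) = 1/(46 - 184*209) = 1/(46 - 38456) = 1/(-38410) = -1/38410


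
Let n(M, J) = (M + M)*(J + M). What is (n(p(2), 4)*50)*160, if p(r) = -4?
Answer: 0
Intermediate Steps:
n(M, J) = 2*M*(J + M) (n(M, J) = (2*M)*(J + M) = 2*M*(J + M))
(n(p(2), 4)*50)*160 = ((2*(-4)*(4 - 4))*50)*160 = ((2*(-4)*0)*50)*160 = (0*50)*160 = 0*160 = 0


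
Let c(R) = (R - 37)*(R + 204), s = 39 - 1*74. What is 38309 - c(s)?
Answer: 50477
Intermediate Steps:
s = -35 (s = 39 - 74 = -35)
c(R) = (-37 + R)*(204 + R)
38309 - c(s) = 38309 - (-7548 + (-35)**2 + 167*(-35)) = 38309 - (-7548 + 1225 - 5845) = 38309 - 1*(-12168) = 38309 + 12168 = 50477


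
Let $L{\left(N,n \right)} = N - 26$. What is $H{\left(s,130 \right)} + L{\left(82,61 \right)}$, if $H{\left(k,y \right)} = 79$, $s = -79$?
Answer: $135$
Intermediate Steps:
$L{\left(N,n \right)} = -26 + N$ ($L{\left(N,n \right)} = N - 26 = -26 + N$)
$H{\left(s,130 \right)} + L{\left(82,61 \right)} = 79 + \left(-26 + 82\right) = 79 + 56 = 135$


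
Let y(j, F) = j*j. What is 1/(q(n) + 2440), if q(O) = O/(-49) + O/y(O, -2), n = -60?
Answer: 2940/7177151 ≈ 0.00040963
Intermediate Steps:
y(j, F) = j**2
q(O) = 1/O - O/49 (q(O) = O/(-49) + O/(O**2) = O*(-1/49) + O/O**2 = -O/49 + 1/O = 1/O - O/49)
1/(q(n) + 2440) = 1/((1/(-60) - 1/49*(-60)) + 2440) = 1/((-1/60 + 60/49) + 2440) = 1/(3551/2940 + 2440) = 1/(7177151/2940) = 2940/7177151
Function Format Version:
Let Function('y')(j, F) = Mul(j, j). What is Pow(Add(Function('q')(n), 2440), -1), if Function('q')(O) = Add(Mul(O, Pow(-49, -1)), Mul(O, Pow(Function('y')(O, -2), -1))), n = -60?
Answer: Rational(2940, 7177151) ≈ 0.00040963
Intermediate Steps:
Function('y')(j, F) = Pow(j, 2)
Function('q')(O) = Add(Pow(O, -1), Mul(Rational(-1, 49), O)) (Function('q')(O) = Add(Mul(O, Pow(-49, -1)), Mul(O, Pow(Pow(O, 2), -1))) = Add(Mul(O, Rational(-1, 49)), Mul(O, Pow(O, -2))) = Add(Mul(Rational(-1, 49), O), Pow(O, -1)) = Add(Pow(O, -1), Mul(Rational(-1, 49), O)))
Pow(Add(Function('q')(n), 2440), -1) = Pow(Add(Add(Pow(-60, -1), Mul(Rational(-1, 49), -60)), 2440), -1) = Pow(Add(Add(Rational(-1, 60), Rational(60, 49)), 2440), -1) = Pow(Add(Rational(3551, 2940), 2440), -1) = Pow(Rational(7177151, 2940), -1) = Rational(2940, 7177151)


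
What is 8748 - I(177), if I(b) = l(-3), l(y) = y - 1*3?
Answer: 8754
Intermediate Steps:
l(y) = -3 + y (l(y) = y - 3 = -3 + y)
I(b) = -6 (I(b) = -3 - 3 = -6)
8748 - I(177) = 8748 - 1*(-6) = 8748 + 6 = 8754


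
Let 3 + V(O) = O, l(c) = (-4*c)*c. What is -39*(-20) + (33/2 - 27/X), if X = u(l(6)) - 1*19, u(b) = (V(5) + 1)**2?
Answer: 3996/5 ≈ 799.20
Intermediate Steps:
l(c) = -4*c**2
V(O) = -3 + O
u(b) = 9 (u(b) = ((-3 + 5) + 1)**2 = (2 + 1)**2 = 3**2 = 9)
X = -10 (X = 9 - 1*19 = 9 - 19 = -10)
-39*(-20) + (33/2 - 27/X) = -39*(-20) + (33/2 - 27/(-10)) = 780 + (33*(1/2) - 27*(-1/10)) = 780 + (33/2 + 27/10) = 780 + 96/5 = 3996/5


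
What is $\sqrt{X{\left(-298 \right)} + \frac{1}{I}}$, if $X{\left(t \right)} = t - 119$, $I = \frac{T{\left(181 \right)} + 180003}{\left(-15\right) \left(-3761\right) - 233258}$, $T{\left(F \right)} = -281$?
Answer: $\frac{i \sqrt{13500881445074}}{179722} \approx 20.445 i$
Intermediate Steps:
$I = - \frac{179722}{176843}$ ($I = \frac{-281 + 180003}{\left(-15\right) \left(-3761\right) - 233258} = \frac{179722}{56415 - 233258} = \frac{179722}{-176843} = 179722 \left(- \frac{1}{176843}\right) = - \frac{179722}{176843} \approx -1.0163$)
$X{\left(t \right)} = -119 + t$ ($X{\left(t \right)} = t - 119 = -119 + t$)
$\sqrt{X{\left(-298 \right)} + \frac{1}{I}} = \sqrt{\left(-119 - 298\right) + \frac{1}{- \frac{179722}{176843}}} = \sqrt{-417 - \frac{176843}{179722}} = \sqrt{- \frac{75120917}{179722}} = \frac{i \sqrt{13500881445074}}{179722}$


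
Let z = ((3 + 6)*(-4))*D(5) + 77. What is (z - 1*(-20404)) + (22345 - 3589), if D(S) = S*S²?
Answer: 34737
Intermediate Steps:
D(S) = S³
z = -4423 (z = ((3 + 6)*(-4))*5³ + 77 = (9*(-4))*125 + 77 = -36*125 + 77 = -4500 + 77 = -4423)
(z - 1*(-20404)) + (22345 - 3589) = (-4423 - 1*(-20404)) + (22345 - 3589) = (-4423 + 20404) + 18756 = 15981 + 18756 = 34737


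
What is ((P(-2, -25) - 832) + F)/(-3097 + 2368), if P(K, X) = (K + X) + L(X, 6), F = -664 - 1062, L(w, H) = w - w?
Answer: 2585/729 ≈ 3.5460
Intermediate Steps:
L(w, H) = 0
F = -1726
P(K, X) = K + X (P(K, X) = (K + X) + 0 = K + X)
((P(-2, -25) - 832) + F)/(-3097 + 2368) = (((-2 - 25) - 832) - 1726)/(-3097 + 2368) = ((-27 - 832) - 1726)/(-729) = (-859 - 1726)*(-1/729) = -2585*(-1/729) = 2585/729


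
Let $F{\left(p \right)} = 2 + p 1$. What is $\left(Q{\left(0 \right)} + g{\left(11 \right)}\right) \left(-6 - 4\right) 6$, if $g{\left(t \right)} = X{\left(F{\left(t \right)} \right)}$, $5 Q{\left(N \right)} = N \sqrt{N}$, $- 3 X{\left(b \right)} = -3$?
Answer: $-60$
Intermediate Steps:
$F{\left(p \right)} = 2 + p$
$X{\left(b \right)} = 1$ ($X{\left(b \right)} = \left(- \frac{1}{3}\right) \left(-3\right) = 1$)
$Q{\left(N \right)} = \frac{N^{\frac{3}{2}}}{5}$ ($Q{\left(N \right)} = \frac{N \sqrt{N}}{5} = \frac{N^{\frac{3}{2}}}{5}$)
$g{\left(t \right)} = 1$
$\left(Q{\left(0 \right)} + g{\left(11 \right)}\right) \left(-6 - 4\right) 6 = \left(\frac{0^{\frac{3}{2}}}{5} + 1\right) \left(-6 - 4\right) 6 = \left(\frac{1}{5} \cdot 0 + 1\right) \left(\left(-10\right) 6\right) = \left(0 + 1\right) \left(-60\right) = 1 \left(-60\right) = -60$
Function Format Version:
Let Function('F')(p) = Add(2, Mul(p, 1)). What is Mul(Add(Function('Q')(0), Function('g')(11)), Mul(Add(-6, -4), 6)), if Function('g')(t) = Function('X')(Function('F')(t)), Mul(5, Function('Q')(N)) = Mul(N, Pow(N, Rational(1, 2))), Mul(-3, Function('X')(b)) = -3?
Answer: -60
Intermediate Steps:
Function('F')(p) = Add(2, p)
Function('X')(b) = 1 (Function('X')(b) = Mul(Rational(-1, 3), -3) = 1)
Function('Q')(N) = Mul(Rational(1, 5), Pow(N, Rational(3, 2))) (Function('Q')(N) = Mul(Rational(1, 5), Mul(N, Pow(N, Rational(1, 2)))) = Mul(Rational(1, 5), Pow(N, Rational(3, 2))))
Function('g')(t) = 1
Mul(Add(Function('Q')(0), Function('g')(11)), Mul(Add(-6, -4), 6)) = Mul(Add(Mul(Rational(1, 5), Pow(0, Rational(3, 2))), 1), Mul(Add(-6, -4), 6)) = Mul(Add(Mul(Rational(1, 5), 0), 1), Mul(-10, 6)) = Mul(Add(0, 1), -60) = Mul(1, -60) = -60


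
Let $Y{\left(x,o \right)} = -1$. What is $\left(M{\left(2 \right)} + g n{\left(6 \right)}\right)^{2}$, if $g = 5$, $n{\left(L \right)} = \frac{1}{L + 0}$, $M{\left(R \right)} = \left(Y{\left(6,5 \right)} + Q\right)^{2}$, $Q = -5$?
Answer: $\frac{48841}{36} \approx 1356.7$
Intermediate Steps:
$M{\left(R \right)} = 36$ ($M{\left(R \right)} = \left(-1 - 5\right)^{2} = \left(-6\right)^{2} = 36$)
$n{\left(L \right)} = \frac{1}{L}$
$\left(M{\left(2 \right)} + g n{\left(6 \right)}\right)^{2} = \left(36 + \frac{5}{6}\right)^{2} = \left(\frac{221}{6}\right)^{2} = \frac{48841}{36}$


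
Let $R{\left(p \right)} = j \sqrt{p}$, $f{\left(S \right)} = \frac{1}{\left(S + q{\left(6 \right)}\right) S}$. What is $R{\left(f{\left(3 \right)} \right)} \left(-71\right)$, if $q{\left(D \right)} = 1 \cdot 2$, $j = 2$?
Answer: $- \frac{142 \sqrt{15}}{15} \approx -36.664$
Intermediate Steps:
$q{\left(D \right)} = 2$
$f{\left(S \right)} = \frac{1}{S \left(2 + S\right)}$ ($f{\left(S \right)} = \frac{1}{\left(S + 2\right) S} = \frac{1}{\left(2 + S\right) S} = \frac{1}{S \left(2 + S\right)}$)
$R{\left(p \right)} = 2 \sqrt{p}$
$R{\left(f{\left(3 \right)} \right)} \left(-71\right) = 2 \sqrt{\frac{1}{3 \left(2 + 3\right)}} \left(-71\right) = 2 \sqrt{\frac{1}{3 \cdot 5}} \left(-71\right) = 2 \sqrt{\frac{1}{3} \cdot \frac{1}{5}} \left(-71\right) = \frac{2}{\sqrt{15}} \left(-71\right) = 2 \frac{\sqrt{15}}{15} \left(-71\right) = \frac{2 \sqrt{15}}{15} \left(-71\right) = - \frac{142 \sqrt{15}}{15}$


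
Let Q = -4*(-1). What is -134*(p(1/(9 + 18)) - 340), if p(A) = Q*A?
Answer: 1229584/27 ≈ 45540.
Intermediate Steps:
Q = 4
p(A) = 4*A
-134*(p(1/(9 + 18)) - 340) = -134*(4/(9 + 18) - 340) = -134*(4/27 - 340) = -134*(-9176/27) = 1229584/27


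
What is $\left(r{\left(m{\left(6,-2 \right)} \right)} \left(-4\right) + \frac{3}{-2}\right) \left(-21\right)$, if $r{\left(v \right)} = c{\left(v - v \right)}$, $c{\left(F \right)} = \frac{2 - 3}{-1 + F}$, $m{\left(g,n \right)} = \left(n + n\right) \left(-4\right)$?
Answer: $\frac{231}{2} \approx 115.5$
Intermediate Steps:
$m{\left(g,n \right)} = - 8 n$ ($m{\left(g,n \right)} = 2 n \left(-4\right) = - 8 n$)
$c{\left(F \right)} = - \frac{1}{-1 + F}$
$r{\left(v \right)} = 1$ ($r{\left(v \right)} = - \frac{1}{-1 + \left(v - v\right)} = - \frac{1}{-1 + 0} = - \frac{1}{-1} = \left(-1\right) \left(-1\right) = 1$)
$\left(r{\left(m{\left(6,-2 \right)} \right)} \left(-4\right) + \frac{3}{-2}\right) \left(-21\right) = \left(1 \left(-4\right) + \frac{3}{-2}\right) \left(-21\right) = \left(-4 + 3 \left(- \frac{1}{2}\right)\right) \left(-21\right) = \left(-4 - \frac{3}{2}\right) \left(-21\right) = \left(- \frac{11}{2}\right) \left(-21\right) = \frac{231}{2}$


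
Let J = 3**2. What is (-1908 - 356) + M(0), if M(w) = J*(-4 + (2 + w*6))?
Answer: -2282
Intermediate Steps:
J = 9
M(w) = -18 + 54*w (M(w) = 9*(-4 + (2 + w*6)) = 9*(-4 + (2 + 6*w)) = 9*(-2 + 6*w) = -18 + 54*w)
(-1908 - 356) + M(0) = (-1908 - 356) + (-18 + 54*0) = -2264 + (-18 + 0) = -2264 - 18 = -2282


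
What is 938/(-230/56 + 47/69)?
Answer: -1812216/6619 ≈ -273.79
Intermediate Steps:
938/(-230/56 + 47/69) = 938/(-230*1/56 + 47*(1/69)) = 938/(-115/28 + 47/69) = 938/(-6619/1932) = 938*(-1932/6619) = -1812216/6619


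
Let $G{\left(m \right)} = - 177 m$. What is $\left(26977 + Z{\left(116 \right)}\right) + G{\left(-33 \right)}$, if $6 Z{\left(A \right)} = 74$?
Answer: $\frac{98491}{3} \approx 32830.0$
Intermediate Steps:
$Z{\left(A \right)} = \frac{37}{3}$ ($Z{\left(A \right)} = \frac{1}{6} \cdot 74 = \frac{37}{3}$)
$\left(26977 + Z{\left(116 \right)}\right) + G{\left(-33 \right)} = \left(26977 + \frac{37}{3}\right) - -5841 = \frac{80968}{3} + 5841 = \frac{98491}{3}$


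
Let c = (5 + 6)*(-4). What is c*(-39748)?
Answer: 1748912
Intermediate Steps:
c = -44 (c = 11*(-4) = -44)
c*(-39748) = -44*(-39748) = 1748912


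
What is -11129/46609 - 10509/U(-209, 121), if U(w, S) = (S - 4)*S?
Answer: -215789078/219947871 ≈ -0.98109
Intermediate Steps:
U(w, S) = S*(-4 + S) (U(w, S) = (-4 + S)*S = S*(-4 + S))
-11129/46609 - 10509/U(-209, 121) = -11129/46609 - 10509*1/(121*(-4 + 121)) = -11129*1/46609 - 10509/(121*117) = -11129/46609 - 10509/14157 = -11129/46609 - 10509*1/14157 = -11129/46609 - 3503/4719 = -215789078/219947871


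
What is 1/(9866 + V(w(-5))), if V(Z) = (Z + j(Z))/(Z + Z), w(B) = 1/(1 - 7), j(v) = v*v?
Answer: 12/118397 ≈ 0.00010135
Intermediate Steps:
j(v) = v²
w(B) = -⅙ (w(B) = 1/(-6) = -⅙)
V(Z) = (Z + Z²)/(2*Z) (V(Z) = (Z + Z²)/(Z + Z) = (Z + Z²)/((2*Z)) = (Z + Z²)*(1/(2*Z)) = (Z + Z²)/(2*Z))
1/(9866 + V(w(-5))) = 1/(9866 + (½ + (½)*(-⅙))) = 1/(9866 + (½ - 1/12)) = 1/(9866 + 5/12) = 1/(118397/12) = 12/118397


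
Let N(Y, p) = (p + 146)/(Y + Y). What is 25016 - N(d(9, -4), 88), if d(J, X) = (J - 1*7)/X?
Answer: 25250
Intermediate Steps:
d(J, X) = (-7 + J)/X (d(J, X) = (J - 7)/X = (-7 + J)/X)
N(Y, p) = (146 + p)/(2*Y) (N(Y, p) = (146 + p)/((2*Y)) = (146 + p)*(1/(2*Y)) = (146 + p)/(2*Y))
25016 - N(d(9, -4), 88) = 25016 - (146 + 88)/(2*((-7 + 9)/(-4))) = 25016 - 234/(2*((-1/4*2))) = 25016 - 234/(2*(-1/2)) = 25016 - (-2)*234/2 = 25016 - 1*(-234) = 25016 + 234 = 25250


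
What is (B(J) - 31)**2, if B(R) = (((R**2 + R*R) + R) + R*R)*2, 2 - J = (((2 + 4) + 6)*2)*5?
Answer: 6935058729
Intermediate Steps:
J = -118 (J = 2 - ((2 + 4) + 6)*2*5 = 2 - (6 + 6)*2*5 = 2 - 12*2*5 = 2 - 24*5 = 2 - 1*120 = 2 - 120 = -118)
B(R) = 2*R + 6*R**2 (B(R) = (((R**2 + R**2) + R) + R**2)*2 = ((2*R**2 + R) + R**2)*2 = ((R + 2*R**2) + R**2)*2 = (R + 3*R**2)*2 = 2*R + 6*R**2)
(B(J) - 31)**2 = (2*(-118)*(1 + 3*(-118)) - 31)**2 = (2*(-118)*(1 - 354) - 31)**2 = (2*(-118)*(-353) - 31)**2 = (83308 - 31)**2 = 83277**2 = 6935058729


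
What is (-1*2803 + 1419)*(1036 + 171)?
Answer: -1670488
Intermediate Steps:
(-1*2803 + 1419)*(1036 + 171) = (-2803 + 1419)*1207 = -1384*1207 = -1670488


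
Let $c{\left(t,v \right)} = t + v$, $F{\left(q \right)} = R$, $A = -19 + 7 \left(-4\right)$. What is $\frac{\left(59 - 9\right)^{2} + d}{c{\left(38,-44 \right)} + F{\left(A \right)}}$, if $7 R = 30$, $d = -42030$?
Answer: $\frac{138355}{6} \approx 23059.0$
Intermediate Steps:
$A = -47$ ($A = -19 - 28 = -47$)
$R = \frac{30}{7}$ ($R = \frac{1}{7} \cdot 30 = \frac{30}{7} \approx 4.2857$)
$F{\left(q \right)} = \frac{30}{7}$
$\frac{\left(59 - 9\right)^{2} + d}{c{\left(38,-44 \right)} + F{\left(A \right)}} = \frac{\left(59 - 9\right)^{2} - 42030}{\left(38 - 44\right) + \frac{30}{7}} = \frac{50^{2} - 42030}{-6 + \frac{30}{7}} = \frac{2500 - 42030}{- \frac{12}{7}} = \left(-39530\right) \left(- \frac{7}{12}\right) = \frac{138355}{6}$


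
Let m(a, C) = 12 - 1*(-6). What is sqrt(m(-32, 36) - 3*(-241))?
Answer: sqrt(741) ≈ 27.221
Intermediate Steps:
m(a, C) = 18 (m(a, C) = 12 + 6 = 18)
sqrt(m(-32, 36) - 3*(-241)) = sqrt(18 - 3*(-241)) = sqrt(18 + 723) = sqrt(741)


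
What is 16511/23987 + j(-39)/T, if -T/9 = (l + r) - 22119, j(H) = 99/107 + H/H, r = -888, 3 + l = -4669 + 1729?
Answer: 206306177336/299715765975 ≈ 0.68834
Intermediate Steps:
l = -2943 (l = -3 + (-4669 + 1729) = -3 - 2940 = -2943)
j(H) = 206/107 (j(H) = 99*(1/107) + 1 = 99/107 + 1 = 206/107)
T = 233550 (T = -9*((-2943 - 888) - 22119) = -9*(-3831 - 22119) = -9*(-25950) = 233550)
16511/23987 + j(-39)/T = 16511/23987 + (206/107)/233550 = 16511*(1/23987) + (206/107)*(1/233550) = 16511/23987 + 103/12494925 = 206306177336/299715765975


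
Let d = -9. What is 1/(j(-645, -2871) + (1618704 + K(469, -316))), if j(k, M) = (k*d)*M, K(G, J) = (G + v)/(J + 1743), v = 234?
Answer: -1427/21472711874 ≈ -6.6456e-8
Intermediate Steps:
K(G, J) = (234 + G)/(1743 + J) (K(G, J) = (G + 234)/(J + 1743) = (234 + G)/(1743 + J))
j(k, M) = -9*M*k (j(k, M) = (k*(-9))*M = (-9*k)*M = -9*M*k)
1/(j(-645, -2871) + (1618704 + K(469, -316))) = 1/(-9*(-2871)*(-645) + (1618704 + (234 + 469)/(1743 - 316))) = 1/(-16666155 + (1618704 + 703/1427)) = 1/(-16666155 + 2309891311/1427) = 1/(-21472711874/1427) = -1427/21472711874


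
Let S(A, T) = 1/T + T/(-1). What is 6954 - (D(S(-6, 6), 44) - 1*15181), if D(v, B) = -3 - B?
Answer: 22182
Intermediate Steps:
S(A, T) = 1/T - T (S(A, T) = 1/T + T*(-1) = 1/T - T)
6954 - (D(S(-6, 6), 44) - 1*15181) = 6954 - ((-3 - 1*44) - 1*15181) = 6954 - ((-3 - 44) - 15181) = 6954 - (-47 - 15181) = 6954 - 1*(-15228) = 6954 + 15228 = 22182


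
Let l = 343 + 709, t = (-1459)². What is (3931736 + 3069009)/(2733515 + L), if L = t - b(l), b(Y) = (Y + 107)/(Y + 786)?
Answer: 12867369310/8936715089 ≈ 1.4398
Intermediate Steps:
t = 2128681
l = 1052
b(Y) = (107 + Y)/(786 + Y)
L = 3912514519/1838 (L = 2128681 - (107 + 1052)/(786 + 1052) = 2128681 - 1159/1838 = 3912514519/1838 ≈ 2.1287e+6)
(3931736 + 3069009)/(2733515 + L) = (3931736 + 3069009)/(2733515 + 3912514519/1838) = 7000745/(8936715089/1838) = 7000745*(1838/8936715089) = 12867369310/8936715089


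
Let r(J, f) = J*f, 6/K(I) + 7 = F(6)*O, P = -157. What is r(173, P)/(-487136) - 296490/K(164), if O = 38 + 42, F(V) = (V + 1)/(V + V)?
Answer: -2864547145877/1461408 ≈ -1.9601e+6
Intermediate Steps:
F(V) = (1 + V)/(2*V) (F(V) = (1 + V)/((2*V)) = (1 + V)*(1/(2*V)) = (1 + V)/(2*V))
O = 80
K(I) = 18/119 (K(I) = 6/(-7 + ((½)*(1 + 6)/6)*80) = 6/(-7 + ((½)*(⅙)*7)*80) = 6/(-7 + (7/12)*80) = 6/(-7 + 140/3) = 6/(119/3) = 6*(3/119) = 18/119)
r(173, P)/(-487136) - 296490/K(164) = (173*(-157))/(-487136) - 296490/18/119 = -27161*(-1/487136) - 296490*119/18 = 27161/487136 - 5880385/3 = -2864547145877/1461408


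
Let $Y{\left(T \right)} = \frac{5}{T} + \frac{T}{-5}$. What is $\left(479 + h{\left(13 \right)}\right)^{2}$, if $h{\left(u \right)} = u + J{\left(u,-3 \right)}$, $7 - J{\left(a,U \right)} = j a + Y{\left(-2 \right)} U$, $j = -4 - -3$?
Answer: $\frac{25573249}{100} \approx 2.5573 \cdot 10^{5}$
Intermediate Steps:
$Y{\left(T \right)} = \frac{5}{T} - \frac{T}{5}$ ($Y{\left(T \right)} = \frac{5}{T} + T \left(- \frac{1}{5}\right) = \frac{5}{T} - \frac{T}{5}$)
$j = -1$ ($j = -4 + 3 = -1$)
$J{\left(a,U \right)} = 7 + a + \frac{21 U}{10}$ ($J{\left(a,U \right)} = 7 - \left(- a + \left(\frac{5}{-2} - - \frac{2}{5}\right) U\right) = 7 - \left(- a + \left(5 \left(- \frac{1}{2}\right) + \frac{2}{5}\right) U\right) = 7 - \left(- a + \left(- \frac{5}{2} + \frac{2}{5}\right) U\right) = 7 - \left(- a - \frac{21 U}{10}\right) = 7 + \left(a + \frac{21 U}{10}\right) = 7 + a + \frac{21 U}{10}$)
$h{\left(u \right)} = \frac{7}{10} + 2 u$ ($h{\left(u \right)} = u + \left(7 + u + \frac{21}{10} \left(-3\right)\right) = u + \left(7 + u - \frac{63}{10}\right) = u + \left(\frac{7}{10} + u\right) = \frac{7}{10} + 2 u$)
$\left(479 + h{\left(13 \right)}\right)^{2} = \left(479 + \left(\frac{7}{10} + 2 \cdot 13\right)\right)^{2} = \left(479 + \left(\frac{7}{10} + 26\right)\right)^{2} = \left(479 + \frac{267}{10}\right)^{2} = \left(\frac{5057}{10}\right)^{2} = \frac{25573249}{100}$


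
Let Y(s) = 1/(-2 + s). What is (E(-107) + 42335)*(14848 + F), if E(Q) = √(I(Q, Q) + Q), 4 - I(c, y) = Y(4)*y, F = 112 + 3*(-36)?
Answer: 628759420 + 22278*I*√22 ≈ 6.2876e+8 + 1.0449e+5*I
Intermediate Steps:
F = 4 (F = 112 - 108 = 4)
I(c, y) = 4 - y/2 (I(c, y) = 4 - y/(-2 + 4) = 4 - y/2)
E(Q) = √(4 + Q/2) (E(Q) = √((4 - Q/2) + Q) = √(4 + Q/2))
(E(-107) + 42335)*(14848 + F) = (√(16 + 2*(-107))/2 + 42335)*(14848 + 4) = (√(16 - 214)/2 + 42335)*14852 = (√(-198)/2 + 42335)*14852 = ((3*I*√22)/2 + 42335)*14852 = (3*I*√22/2 + 42335)*14852 = (42335 + 3*I*√22/2)*14852 = 628759420 + 22278*I*√22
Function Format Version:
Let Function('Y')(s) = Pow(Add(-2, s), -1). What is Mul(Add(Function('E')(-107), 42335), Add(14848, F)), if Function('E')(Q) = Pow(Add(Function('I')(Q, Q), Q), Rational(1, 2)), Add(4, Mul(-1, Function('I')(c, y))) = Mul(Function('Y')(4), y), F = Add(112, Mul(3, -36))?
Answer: Add(628759420, Mul(22278, I, Pow(22, Rational(1, 2)))) ≈ Add(6.2876e+8, Mul(1.0449e+5, I))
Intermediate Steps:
F = 4 (F = Add(112, -108) = 4)
Function('I')(c, y) = Add(4, Mul(Rational(-1, 2), y)) (Function('I')(c, y) = Add(4, Mul(-1, Mul(Pow(Add(-2, 4), -1), y))) = Add(4, Mul(-1, Mul(Pow(2, -1), y))) = Add(4, Mul(-1, Mul(Rational(1, 2), y))) = Add(4, Mul(Rational(-1, 2), y)))
Function('E')(Q) = Pow(Add(4, Mul(Rational(1, 2), Q)), Rational(1, 2)) (Function('E')(Q) = Pow(Add(Add(4, Mul(Rational(-1, 2), Q)), Q), Rational(1, 2)) = Pow(Add(4, Mul(Rational(1, 2), Q)), Rational(1, 2)))
Mul(Add(Function('E')(-107), 42335), Add(14848, F)) = Mul(Add(Mul(Rational(1, 2), Pow(Add(16, Mul(2, -107)), Rational(1, 2))), 42335), Add(14848, 4)) = Mul(Add(Mul(Rational(1, 2), Pow(Add(16, -214), Rational(1, 2))), 42335), 14852) = Mul(Add(Mul(Rational(1, 2), Pow(-198, Rational(1, 2))), 42335), 14852) = Mul(Add(Mul(Rational(1, 2), Mul(3, I, Pow(22, Rational(1, 2)))), 42335), 14852) = Mul(Add(Mul(Rational(3, 2), I, Pow(22, Rational(1, 2))), 42335), 14852) = Mul(Add(42335, Mul(Rational(3, 2), I, Pow(22, Rational(1, 2)))), 14852) = Add(628759420, Mul(22278, I, Pow(22, Rational(1, 2))))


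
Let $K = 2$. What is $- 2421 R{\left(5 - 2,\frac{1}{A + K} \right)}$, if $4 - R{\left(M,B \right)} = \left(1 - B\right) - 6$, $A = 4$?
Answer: $- \frac{44385}{2} \approx -22193.0$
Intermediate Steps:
$R{\left(M,B \right)} = 9 + B$ ($R{\left(M,B \right)} = 4 - \left(\left(1 - B\right) - 6\right) = 4 - \left(-5 - B\right) = 4 + \left(5 + B\right) = 9 + B$)
$- 2421 R{\left(5 - 2,\frac{1}{A + K} \right)} = - 2421 \left(9 + \frac{1}{4 + 2}\right) = - 2421 \left(9 + \frac{1}{6}\right) = \left(-2421\right) \frac{55}{6} = - \frac{44385}{2}$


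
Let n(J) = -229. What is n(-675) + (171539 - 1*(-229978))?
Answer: 401288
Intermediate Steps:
n(-675) + (171539 - 1*(-229978)) = -229 + (171539 - 1*(-229978)) = -229 + (171539 + 229978) = -229 + 401517 = 401288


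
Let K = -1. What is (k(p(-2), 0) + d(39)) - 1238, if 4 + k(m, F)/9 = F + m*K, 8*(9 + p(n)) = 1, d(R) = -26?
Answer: -9761/8 ≈ -1220.1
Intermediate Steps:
p(n) = -71/8 (p(n) = -9 + (⅛)*1 = -9 + ⅛ = -71/8)
k(m, F) = -36 - 9*m + 9*F (k(m, F) = -36 + 9*(F + m*(-1)) = -36 + 9*(F - m) = -36 + (-9*m + 9*F) = -36 - 9*m + 9*F)
(k(p(-2), 0) + d(39)) - 1238 = ((-36 - 9*(-71/8) + 9*0) - 26) - 1238 = ((-36 + 639/8 + 0) - 26) - 1238 = (351/8 - 26) - 1238 = 143/8 - 1238 = -9761/8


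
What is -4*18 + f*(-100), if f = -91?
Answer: 9028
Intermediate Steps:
-4*18 + f*(-100) = -4*18 - 91*(-100) = -72 + 9100 = 9028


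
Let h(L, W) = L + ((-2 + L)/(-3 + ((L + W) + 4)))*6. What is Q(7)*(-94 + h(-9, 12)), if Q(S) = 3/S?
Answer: -717/14 ≈ -51.214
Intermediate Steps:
h(L, W) = L + 6*(-2 + L)/(1 + L + W) (h(L, W) = L + ((-2 + L)/(-3 + (4 + L + W)))*6 = L + ((-2 + L)/(1 + L + W))*6 = L + 6*(-2 + L)/(1 + L + W))
Q(7)*(-94 + h(-9, 12)) = (3/7)*(-94 + (-12 + (-9)² + 7*(-9) - 9*12)/(1 - 9 + 12)) = (3*(⅐))*(-94 + (-12 + 81 - 63 - 108)/4) = 3*(-94 + (¼)*(-102))/7 = 3*(-94 - 51/2)/7 = (3/7)*(-239/2) = -717/14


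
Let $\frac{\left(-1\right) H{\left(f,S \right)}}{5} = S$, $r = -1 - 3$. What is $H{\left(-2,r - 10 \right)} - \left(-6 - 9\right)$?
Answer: $85$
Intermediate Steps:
$r = -4$
$H{\left(f,S \right)} = - 5 S$
$H{\left(-2,r - 10 \right)} - \left(-6 - 9\right) = - 5 \left(-4 - 10\right) - \left(-6 - 9\right) = \left(-5\right) \left(-14\right) - -15 = 70 + 15 = 85$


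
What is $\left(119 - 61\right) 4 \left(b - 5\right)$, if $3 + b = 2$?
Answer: $-1392$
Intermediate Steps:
$b = -1$ ($b = -3 + 2 = -1$)
$\left(119 - 61\right) 4 \left(b - 5\right) = \left(119 - 61\right) 4 \left(-1 - 5\right) = 58 \cdot 4 \left(-6\right) = 58 \left(-24\right) = -1392$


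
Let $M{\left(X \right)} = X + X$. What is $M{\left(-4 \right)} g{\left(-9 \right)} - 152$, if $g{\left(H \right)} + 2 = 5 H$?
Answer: $224$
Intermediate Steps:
$g{\left(H \right)} = -2 + 5 H$
$M{\left(X \right)} = 2 X$
$M{\left(-4 \right)} g{\left(-9 \right)} - 152 = 2 \left(-4\right) \left(-2 + 5 \left(-9\right)\right) - 152 = - 8 \left(-2 - 45\right) - 152 = \left(-8\right) \left(-47\right) - 152 = 376 - 152 = 224$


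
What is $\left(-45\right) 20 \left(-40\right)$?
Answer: $36000$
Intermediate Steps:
$\left(-45\right) 20 \left(-40\right) = \left(-900\right) \left(-40\right) = 36000$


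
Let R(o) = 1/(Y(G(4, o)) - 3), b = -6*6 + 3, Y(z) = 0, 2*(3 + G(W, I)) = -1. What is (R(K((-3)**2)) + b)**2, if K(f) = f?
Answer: 10000/9 ≈ 1111.1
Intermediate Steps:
G(W, I) = -7/2 (G(W, I) = -3 + (1/2)*(-1) = -3 - 1/2 = -7/2)
b = -33 (b = -36 + 3 = -33)
R(o) = -1/3 (R(o) = 1/(0 - 3) = 1/(-3) = -1/3)
(R(K((-3)**2)) + b)**2 = (-1/3 - 33)**2 = (-100/3)**2 = 10000/9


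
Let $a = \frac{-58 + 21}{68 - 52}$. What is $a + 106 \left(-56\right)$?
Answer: $- \frac{95013}{16} \approx -5938.3$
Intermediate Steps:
$a = - \frac{37}{16} \approx -2.3125$
$a + 106 \left(-56\right) = - \frac{37}{16} + 106 \left(-56\right) = - \frac{37}{16} - 5936 = - \frac{95013}{16}$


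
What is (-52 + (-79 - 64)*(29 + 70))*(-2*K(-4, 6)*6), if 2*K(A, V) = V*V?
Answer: 3069144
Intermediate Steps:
K(A, V) = V²/2 (K(A, V) = (V*V)/2 = V²/2)
(-52 + (-79 - 64)*(29 + 70))*(-2*K(-4, 6)*6) = (-52 + (-79 - 64)*(29 + 70))*(-6²*6) = (-52 - 143*99)*(-36*6) = (-52 - 14157)*(-2*18*6) = -(-511524)*6 = -14209*(-216) = 3069144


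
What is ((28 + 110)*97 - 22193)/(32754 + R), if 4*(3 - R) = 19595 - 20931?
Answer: -8807/33091 ≈ -0.26614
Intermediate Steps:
R = 337 (R = 3 - (19595 - 20931)/4 = 3 - 1/4*(-1336) = 3 + 334 = 337)
((28 + 110)*97 - 22193)/(32754 + R) = ((28 + 110)*97 - 22193)/(32754 + 337) = (138*97 - 22193)/33091 = (13386 - 22193)*(1/33091) = -8807*1/33091 = -8807/33091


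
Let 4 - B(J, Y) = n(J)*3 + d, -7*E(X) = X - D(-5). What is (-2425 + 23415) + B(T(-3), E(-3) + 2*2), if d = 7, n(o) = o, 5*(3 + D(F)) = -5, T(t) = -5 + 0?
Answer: 21002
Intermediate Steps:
T(t) = -5
D(F) = -4 (D(F) = -3 + (⅕)*(-5) = -3 - 1 = -4)
E(X) = -4/7 - X/7 (E(X) = -(X - 1*(-4))/7 = -(X + 4)/7 = -(4 + X)/7 = -4/7 - X/7)
B(J, Y) = -3 - 3*J (B(J, Y) = 4 - (J*3 + 7) = 4 - (3*J + 7) = 4 - (7 + 3*J) = 4 + (-7 - 3*J) = -3 - 3*J)
(-2425 + 23415) + B(T(-3), E(-3) + 2*2) = (-2425 + 23415) + (-3 - 3*(-5)) = 20990 + (-3 + 15) = 20990 + 12 = 21002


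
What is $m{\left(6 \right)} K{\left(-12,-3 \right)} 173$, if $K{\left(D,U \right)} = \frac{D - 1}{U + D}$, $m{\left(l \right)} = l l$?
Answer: $\frac{26988}{5} \approx 5397.6$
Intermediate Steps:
$m{\left(l \right)} = l^{2}$
$K{\left(D,U \right)} = \frac{-1 + D}{D + U}$
$m{\left(6 \right)} K{\left(-12,-3 \right)} 173 = 6^{2} \frac{-1 - 12}{-12 - 3} \cdot 173 = 36 \frac{1}{-15} \left(-13\right) 173 = 36 \left(\left(- \frac{1}{15}\right) \left(-13\right)\right) 173 = 36 \cdot \frac{13}{15} \cdot 173 = \frac{156}{5} \cdot 173 = \frac{26988}{5}$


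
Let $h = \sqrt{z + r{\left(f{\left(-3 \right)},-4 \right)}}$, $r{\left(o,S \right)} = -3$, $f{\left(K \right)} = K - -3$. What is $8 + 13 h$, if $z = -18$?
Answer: $8 + 13 i \sqrt{21} \approx 8.0 + 59.573 i$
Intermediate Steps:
$f{\left(K \right)} = 3 + K$ ($f{\left(K \right)} = K + 3 = 3 + K$)
$h = i \sqrt{21}$ ($h = \sqrt{-18 - 3} = \sqrt{-21} = i \sqrt{21} \approx 4.5826 i$)
$8 + 13 h = 8 + 13 i \sqrt{21}$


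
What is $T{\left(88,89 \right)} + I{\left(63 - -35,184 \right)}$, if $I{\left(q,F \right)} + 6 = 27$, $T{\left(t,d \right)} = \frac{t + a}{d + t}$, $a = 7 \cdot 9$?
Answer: $\frac{3868}{177} \approx 21.853$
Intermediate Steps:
$a = 63$
$T{\left(t,d \right)} = \frac{63 + t}{d + t}$ ($T{\left(t,d \right)} = \frac{t + 63}{d + t} = \frac{63 + t}{d + t}$)
$I{\left(q,F \right)} = 21$ ($I{\left(q,F \right)} = -6 + 27 = 21$)
$T{\left(88,89 \right)} + I{\left(63 - -35,184 \right)} = \frac{63 + 88}{89 + 88} + 21 = \frac{1}{177} \cdot 151 + 21 = \frac{151}{177} + 21 = \frac{3868}{177}$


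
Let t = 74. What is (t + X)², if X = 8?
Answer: 6724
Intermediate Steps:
(t + X)² = (74 + 8)² = 82² = 6724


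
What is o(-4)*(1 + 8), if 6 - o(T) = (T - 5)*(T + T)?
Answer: -594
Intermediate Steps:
o(T) = 6 - 2*T*(-5 + T) (o(T) = 6 - (T - 5)*(T + T) = 6 - (-5 + T)*2*T = 6 - 2*T*(-5 + T))
o(-4)*(1 + 8) = (6 - 2*(-4)**2 + 10*(-4))*(1 + 8) = (6 - 2*16 - 40)*9 = (6 - 32 - 40)*9 = -66*9 = -594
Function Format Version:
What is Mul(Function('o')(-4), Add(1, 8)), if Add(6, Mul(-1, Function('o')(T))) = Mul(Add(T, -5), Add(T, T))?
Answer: -594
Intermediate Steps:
Function('o')(T) = Add(6, Mul(-2, T, Add(-5, T))) (Function('o')(T) = Add(6, Mul(-1, Mul(Add(T, -5), Add(T, T)))) = Add(6, Mul(-1, Mul(Add(-5, T), Mul(2, T)))) = Add(6, Mul(-1, Mul(2, T, Add(-5, T)))) = Add(6, Mul(-2, T, Add(-5, T))))
Mul(Function('o')(-4), Add(1, 8)) = Mul(Add(6, Mul(-2, Pow(-4, 2)), Mul(10, -4)), Add(1, 8)) = Mul(Add(6, Mul(-2, 16), -40), 9) = Mul(Add(6, -32, -40), 9) = Mul(-66, 9) = -594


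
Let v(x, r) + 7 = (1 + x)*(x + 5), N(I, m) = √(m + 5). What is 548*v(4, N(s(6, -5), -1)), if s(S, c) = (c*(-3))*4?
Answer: 20824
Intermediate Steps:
s(S, c) = -12*c (s(S, c) = -3*c*4 = -12*c)
N(I, m) = √(5 + m)
v(x, r) = -7 + (1 + x)*(5 + x) (v(x, r) = -7 + (1 + x)*(x + 5) = -7 + (1 + x)*(5 + x))
548*v(4, N(s(6, -5), -1)) = 548*(-2 + 4² + 6*4) = 548*(-2 + 16 + 24) = 548*38 = 20824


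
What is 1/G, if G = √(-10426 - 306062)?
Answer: -I*√79122/158244 ≈ -0.0017775*I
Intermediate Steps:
G = 2*I*√79122 (G = √(-316488) = 2*I*√79122 ≈ 562.57*I)
1/G = 1/(2*I*√79122) = -I*√79122/158244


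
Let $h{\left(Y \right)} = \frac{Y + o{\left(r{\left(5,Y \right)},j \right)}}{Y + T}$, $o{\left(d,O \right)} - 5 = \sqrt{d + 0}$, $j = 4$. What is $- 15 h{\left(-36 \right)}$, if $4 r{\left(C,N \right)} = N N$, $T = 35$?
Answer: $-195$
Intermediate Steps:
$r{\left(C,N \right)} = \frac{N^{2}}{4}$ ($r{\left(C,N \right)} = \frac{N N}{4} = \frac{N^{2}}{4}$)
$o{\left(d,O \right)} = 5 + \sqrt{d}$ ($o{\left(d,O \right)} = 5 + \sqrt{d + 0} = 5 + \sqrt{d}$)
$h{\left(Y \right)} = \frac{5 + Y + \frac{\sqrt{Y^{2}}}{2}}{35 + Y}$ ($h{\left(Y \right)} = \frac{Y + \left(5 + \sqrt{\frac{Y^{2}}{4}}\right)}{Y + 35} = \frac{Y + \left(5 + \frac{\sqrt{Y^{2}}}{2}\right)}{35 + Y} = \frac{5 + Y + \frac{\sqrt{Y^{2}}}{2}}{35 + Y}$)
$- 15 h{\left(-36 \right)} = - 15 \frac{5 - 36 + \frac{\sqrt{\left(-36\right)^{2}}}{2}}{35 - 36} = - 15 \frac{5 - 36 + \frac{\sqrt{1296}}{2}}{-1} = - 15 \left(- (5 - 36 + \frac{1}{2} \cdot 36)\right) = - 15 \left(- (5 - 36 + 18)\right) = - 15 \left(\left(-1\right) \left(-13\right)\right) = \left(-15\right) 13 = -195$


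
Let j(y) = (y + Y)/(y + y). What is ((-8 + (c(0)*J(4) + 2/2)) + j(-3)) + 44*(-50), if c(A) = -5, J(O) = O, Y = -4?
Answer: -13355/6 ≈ -2225.8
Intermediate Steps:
j(y) = (-4 + y)/(2*y) (j(y) = (y - 4)/(y + y) = (-4 + y)/((2*y)) = (-4 + y)*(1/(2*y)) = (-4 + y)/(2*y))
((-8 + (c(0)*J(4) + 2/2)) + j(-3)) + 44*(-50) = ((-8 + (-5*4 + 2/2)) + (½)*(-4 - 3)/(-3)) + 44*(-50) = ((-8 + (-20 + 2*(½))) + (½)*(-⅓)*(-7)) - 2200 = ((-8 + (-20 + 1)) + 7/6) - 2200 = ((-8 - 19) + 7/6) - 2200 = (-27 + 7/6) - 2200 = -155/6 - 2200 = -13355/6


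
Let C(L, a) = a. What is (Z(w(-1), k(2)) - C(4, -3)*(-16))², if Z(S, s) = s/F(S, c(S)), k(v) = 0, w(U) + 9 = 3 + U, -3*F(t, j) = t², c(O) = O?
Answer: 2304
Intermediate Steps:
F(t, j) = -t²/3
w(U) = -6 + U (w(U) = -9 + (3 + U) = -6 + U)
Z(S, s) = -3*s/S² (Z(S, s) = s/((-S²/3)) = s*(-3/S²) = -3*s/S²)
(Z(w(-1), k(2)) - C(4, -3)*(-16))² = (-3*0/(-6 - 1)² - (-3)*(-16))² = (-3*0/(-7)² - 1*48)² = (-3*0*1/49 - 48)² = (0 - 48)² = (-48)² = 2304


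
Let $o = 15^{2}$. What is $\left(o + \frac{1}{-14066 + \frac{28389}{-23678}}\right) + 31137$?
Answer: $\frac{10446153318916}{333083137} \approx 31362.0$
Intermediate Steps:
$o = 225$
$\left(o + \frac{1}{-14066 + \frac{28389}{-23678}}\right) + 31137 = \left(225 + \frac{1}{-14066 + \frac{28389}{-23678}}\right) + 31137 = \left(225 + \frac{1}{-14066 + 28389 \left(- \frac{1}{23678}\right)}\right) + 31137 = \left(225 + \frac{1}{-14066 - \frac{28389}{23678}}\right) + 31137 = \left(225 + \frac{1}{- \frac{333083137}{23678}}\right) + 31137 = \left(225 - \frac{23678}{333083137}\right) + 31137 = \frac{74943682147}{333083137} + 31137 = \frac{10446153318916}{333083137}$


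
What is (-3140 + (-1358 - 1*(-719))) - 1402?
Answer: -5181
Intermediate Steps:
(-3140 + (-1358 - 1*(-719))) - 1402 = (-3140 + (-1358 + 719)) - 1402 = (-3140 - 639) - 1402 = -3779 - 1402 = -5181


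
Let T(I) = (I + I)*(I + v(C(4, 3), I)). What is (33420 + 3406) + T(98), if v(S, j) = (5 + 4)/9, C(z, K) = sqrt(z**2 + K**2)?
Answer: 56230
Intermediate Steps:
C(z, K) = sqrt(K**2 + z**2)
v(S, j) = 1 (v(S, j) = 9*(1/9) = 1)
T(I) = 2*I*(1 + I) (T(I) = (I + I)*(I + 1) = (2*I)*(1 + I) = 2*I*(1 + I))
(33420 + 3406) + T(98) = (33420 + 3406) + 2*98*(1 + 98) = 36826 + 2*98*99 = 36826 + 19404 = 56230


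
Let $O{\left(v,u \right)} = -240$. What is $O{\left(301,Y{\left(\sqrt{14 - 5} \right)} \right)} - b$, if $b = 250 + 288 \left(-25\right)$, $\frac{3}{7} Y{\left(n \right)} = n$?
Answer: $6710$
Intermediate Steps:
$Y{\left(n \right)} = \frac{7 n}{3}$
$b = -6950$ ($b = 250 - 7200 = -6950$)
$O{\left(301,Y{\left(\sqrt{14 - 5} \right)} \right)} - b = -240 - -6950 = -240 + 6950 = 6710$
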